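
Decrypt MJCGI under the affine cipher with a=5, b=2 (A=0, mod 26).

The inverse of 5 mod 26 is 21, since 5·21=105≡1. Apply D(y)=21·(y−2) mod 26:
M(12): 21·(12−2)=210≡2 → C
J(9): 21·(9−2)=147≡17 → R
C(2): 21·(2−2)=0 → A
G(6): 21·(6−2)=84≡6 → G
I(8): 21·(8−2)=126≡22 → W

CRAGW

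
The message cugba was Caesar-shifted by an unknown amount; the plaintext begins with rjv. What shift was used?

11

From the crib: c(2)−r(17)=-15≡11, so the shift is 11.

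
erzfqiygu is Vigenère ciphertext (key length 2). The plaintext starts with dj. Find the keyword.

Subtract each crib letter from the matching ciphertext letter (mod 26):
e(4)−d(3)=1 → b
r(17)−j(9)=8 → i

bi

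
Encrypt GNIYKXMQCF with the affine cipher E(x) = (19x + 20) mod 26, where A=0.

G(6): 19·6+20=134≡4 → E
N(13): 19·13+20=267≡7 → H
I(8): 19·8+20=172≡16 → Q
Y(24): 19·24+20=476≡8 → I
K(10): 19·10+20=210≡2 → C
X(23): 19·23+20=457≡15 → P
M(12): 19·12+20=248≡14 → O
Q(16): 19·16+20=324≡12 → M
C(2): 19·2+20=58≡6 → G
F(5): 19·5+20=115≡11 → L

EHQICPOMGL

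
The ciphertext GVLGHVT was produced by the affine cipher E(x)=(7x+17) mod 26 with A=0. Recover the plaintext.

RIORGIE

The inverse of 7 mod 26 is 15, since 7·15=105≡1. Apply D(y)=15·(y−17) mod 26:
G(6): 15·(6−17)=-165≡17 → R
V(21): 15·(21−17)=60≡8 → I
L(11): 15·(11−17)=-90≡14 → O
G(6): 15·(6−17)=-165≡17 → R
H(7): 15·(7−17)=-150≡6 → G
V(21): 15·(21−17)=60≡8 → I
T(19): 15·(19−17)=30≡4 → E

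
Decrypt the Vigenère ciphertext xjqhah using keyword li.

mbfzpz

Repeat the key across the ciphertext: lilili
x(23)−l(11): 12 → m
j(9)−i(8): 1 → b
q(16)−l(11): 5 → f
h(7)−i(8): -1≡25 → z
a(0)−l(11): -11≡15 → p
h(7)−i(8): -1≡25 → z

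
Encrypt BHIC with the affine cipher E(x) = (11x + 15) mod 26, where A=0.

B(1): 11·1+15=26≡0 → A
H(7): 11·7+15=92≡14 → O
I(8): 11·8+15=103≡25 → Z
C(2): 11·2+15=37≡11 → L

AOZL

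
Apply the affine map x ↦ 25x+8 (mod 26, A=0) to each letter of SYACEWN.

S(18): 25·18+8=458≡16 → Q
Y(24): 25·24+8=608≡10 → K
A(0): 25·0+8=8 → I
C(2): 25·2+8=58≡6 → G
E(4): 25·4+8=108≡4 → E
W(22): 25·22+8=558≡12 → M
N(13): 25·13+8=333≡21 → V

QKIGEMV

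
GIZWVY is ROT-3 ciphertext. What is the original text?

G(6): 6−3=3 → D
I(8): 8−3=5 → F
Z(25): 25−3=22 → W
W(22): 22−3=19 → T
V(21): 21−3=18 → S
Y(24): 24−3=21 → V

DFWTSV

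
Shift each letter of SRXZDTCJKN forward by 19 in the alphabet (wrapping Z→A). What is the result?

S(18): 18+19=37≡11 → L
R(17): 17+19=36≡10 → K
X(23): 23+19=42≡16 → Q
Z(25): 25+19=44≡18 → S
D(3): 3+19=22 → W
T(19): 19+19=38≡12 → M
C(2): 2+19=21 → V
J(9): 9+19=28≡2 → C
K(10): 10+19=29≡3 → D
N(13): 13+19=32≡6 → G

LKQSWMVCDG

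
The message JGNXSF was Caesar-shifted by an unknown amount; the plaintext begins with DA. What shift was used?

From the crib: J(9)−D(3)=6, so the shift is 6.

6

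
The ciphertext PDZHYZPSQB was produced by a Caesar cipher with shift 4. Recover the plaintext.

LZVDUVLOMX

P(15): 15−4=11 → L
D(3): 3−4=-1≡25 → Z
Z(25): 25−4=21 → V
H(7): 7−4=3 → D
Y(24): 24−4=20 → U
Z(25): 25−4=21 → V
P(15): 15−4=11 → L
S(18): 18−4=14 → O
Q(16): 16−4=12 → M
B(1): 1−4=-3≡23 → X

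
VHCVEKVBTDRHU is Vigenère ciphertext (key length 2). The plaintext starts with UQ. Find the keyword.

Subtract each crib letter from the matching ciphertext letter (mod 26):
V(21)−U(20)=1 → B
H(7)−Q(16)=-9≡17 → R

BR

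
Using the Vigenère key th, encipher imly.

Repeat the key across the message: thth
i(8)+t(19): 27≡1 → b
m(12)+h(7): 19 → t
l(11)+t(19): 30≡4 → e
y(24)+h(7): 31≡5 → f

btef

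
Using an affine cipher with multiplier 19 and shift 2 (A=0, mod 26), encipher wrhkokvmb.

w(22): 19·22+2=420≡4 → e
r(17): 19·17+2=325≡13 → n
h(7): 19·7+2=135≡5 → f
k(10): 19·10+2=192≡10 → k
o(14): 19·14+2=268≡8 → i
k(10): 19·10+2=192≡10 → k
v(21): 19·21+2=401≡11 → l
m(12): 19·12+2=230≡22 → w
b(1): 19·1+2=21 → v

enfkiklwv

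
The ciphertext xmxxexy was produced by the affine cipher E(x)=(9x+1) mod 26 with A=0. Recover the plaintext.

ohoojor

The inverse of 9 mod 26 is 3, since 9·3=27≡1. Apply D(y)=3·(y−1) mod 26:
x(23): 3·(23−1)=66≡14 → o
m(12): 3·(12−1)=33≡7 → h
x(23): 3·(23−1)=66≡14 → o
x(23): 3·(23−1)=66≡14 → o
e(4): 3·(4−1)=9 → j
x(23): 3·(23−1)=66≡14 → o
y(24): 3·(24−1)=69≡17 → r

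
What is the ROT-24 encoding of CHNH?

C(2): 2+24=26≡0 → A
H(7): 7+24=31≡5 → F
N(13): 13+24=37≡11 → L
H(7): 7+24=31≡5 → F

AFLF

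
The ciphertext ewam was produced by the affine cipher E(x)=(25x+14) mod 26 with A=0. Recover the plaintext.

The inverse of 25 mod 26 is 25, since 25·25=625≡1. Apply D(y)=25·(y−14) mod 26:
e(4): 25·(4−14)=-250≡10 → k
w(22): 25·(22−14)=200≡18 → s
a(0): 25·(0−14)=-350≡14 → o
m(12): 25·(12−14)=-50≡2 → c

ksoc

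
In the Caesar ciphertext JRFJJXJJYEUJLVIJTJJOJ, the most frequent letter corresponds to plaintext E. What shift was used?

5

The most frequent ciphertext letter is J (appears 10 times).
J is position 9; E is position 4.
Shift = 5.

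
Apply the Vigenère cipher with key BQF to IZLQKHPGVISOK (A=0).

Repeat the key across the message: BQFBQFBQFBQFB
I(8)+B(1): 9 → J
Z(25)+Q(16): 41≡15 → P
L(11)+F(5): 16 → Q
Q(16)+B(1): 17 → R
K(10)+Q(16): 26≡0 → A
H(7)+F(5): 12 → M
P(15)+B(1): 16 → Q
G(6)+Q(16): 22 → W
V(21)+F(5): 26≡0 → A
I(8)+B(1): 9 → J
S(18)+Q(16): 34≡8 → I
O(14)+F(5): 19 → T
K(10)+B(1): 11 → L

JPQRAMQWAJITL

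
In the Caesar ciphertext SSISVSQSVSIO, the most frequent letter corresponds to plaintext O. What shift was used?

4

The most frequent ciphertext letter is S (appears 6 times).
S is position 18; O is position 14.
Shift = 4.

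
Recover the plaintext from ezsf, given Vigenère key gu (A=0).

Repeat the key across the ciphertext: gugu
e(4)−g(6): -2≡24 → y
z(25)−u(20): 5 → f
s(18)−g(6): 12 → m
f(5)−u(20): -15≡11 → l

yfml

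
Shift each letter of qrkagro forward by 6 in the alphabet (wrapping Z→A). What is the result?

q(16): 16+6=22 → w
r(17): 17+6=23 → x
k(10): 10+6=16 → q
a(0): 0+6=6 → g
g(6): 6+6=12 → m
r(17): 17+6=23 → x
o(14): 14+6=20 → u

wxqgmxu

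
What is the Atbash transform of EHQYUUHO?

VSJBFFSL

E(4) → V(21)
H(7) → S(18)
Q(16) → J(9)
Y(24) → B(1)
U(20) → F(5)
U(20) → F(5)
H(7) → S(18)
O(14) → L(11)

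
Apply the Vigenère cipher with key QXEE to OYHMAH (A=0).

Repeat the key across the message: QXEEQX
O(14)+Q(16): 30≡4 → E
Y(24)+X(23): 47≡21 → V
H(7)+E(4): 11 → L
M(12)+E(4): 16 → Q
A(0)+Q(16): 16 → Q
H(7)+X(23): 30≡4 → E

EVLQQE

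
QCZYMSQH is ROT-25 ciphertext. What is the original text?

Q(16): 16−25=-9≡17 → R
C(2): 2−25=-23≡3 → D
Z(25): 25−25=0 → A
Y(24): 24−25=-1≡25 → Z
M(12): 12−25=-13≡13 → N
S(18): 18−25=-7≡19 → T
Q(16): 16−25=-9≡17 → R
H(7): 7−25=-18≡8 → I

RDAZNTRI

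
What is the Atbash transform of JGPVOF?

QTKELU

J(9) → Q(16)
G(6) → T(19)
P(15) → K(10)
V(21) → E(4)
O(14) → L(11)
F(5) → U(20)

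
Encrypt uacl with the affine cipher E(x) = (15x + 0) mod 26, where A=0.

u(20): 15·20+0=300≡14 → o
a(0): 15·0+0=0 → a
c(2): 15·2+0=30≡4 → e
l(11): 15·11+0=165≡9 → j

oaej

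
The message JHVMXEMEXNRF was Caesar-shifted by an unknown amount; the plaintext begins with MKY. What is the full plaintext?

From the crib: J(9)−M(12)=-3≡23, so the shift is 23.
Subtract 23 from each ciphertext letter:
J(9): 9−23=-14≡12 → M
H(7): 7−23=-16≡10 → K
V(21): 21−23=-2≡24 → Y
M(12): 12−23=-11≡15 → P
X(23): 23−23=0 → A
E(4): 4−23=-19≡7 → H
M(12): 12−23=-11≡15 → P
E(4): 4−23=-19≡7 → H
X(23): 23−23=0 → A
N(13): 13−23=-10≡16 → Q
R(17): 17−23=-6≡20 → U
F(5): 5−23=-18≡8 → I

MKYPAHPHAQUI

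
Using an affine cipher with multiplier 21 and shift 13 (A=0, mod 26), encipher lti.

kwz

l(11): 21·11+13=244≡10 → k
t(19): 21·19+13=412≡22 → w
i(8): 21·8+13=181≡25 → z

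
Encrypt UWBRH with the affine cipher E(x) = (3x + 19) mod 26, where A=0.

U(20): 3·20+19=79≡1 → B
W(22): 3·22+19=85≡7 → H
B(1): 3·1+19=22 → W
R(17): 3·17+19=70≡18 → S
H(7): 3·7+19=40≡14 → O

BHWSO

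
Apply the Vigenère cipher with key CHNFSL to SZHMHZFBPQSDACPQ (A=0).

Repeat the key across the message: CHNFSLCHNFSLCHNF
S(18)+C(2): 20 → U
Z(25)+H(7): 32≡6 → G
H(7)+N(13): 20 → U
M(12)+F(5): 17 → R
H(7)+S(18): 25 → Z
Z(25)+L(11): 36≡10 → K
F(5)+C(2): 7 → H
B(1)+H(7): 8 → I
P(15)+N(13): 28≡2 → C
Q(16)+F(5): 21 → V
S(18)+S(18): 36≡10 → K
D(3)+L(11): 14 → O
A(0)+C(2): 2 → C
C(2)+H(7): 9 → J
P(15)+N(13): 28≡2 → C
Q(16)+F(5): 21 → V

UGURZKHICVKOCJCV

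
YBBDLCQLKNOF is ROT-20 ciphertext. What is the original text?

Y(24): 24−20=4 → E
B(1): 1−20=-19≡7 → H
B(1): 1−20=-19≡7 → H
D(3): 3−20=-17≡9 → J
L(11): 11−20=-9≡17 → R
C(2): 2−20=-18≡8 → I
Q(16): 16−20=-4≡22 → W
L(11): 11−20=-9≡17 → R
K(10): 10−20=-10≡16 → Q
N(13): 13−20=-7≡19 → T
O(14): 14−20=-6≡20 → U
F(5): 5−20=-15≡11 → L

EHHJRIWRQTUL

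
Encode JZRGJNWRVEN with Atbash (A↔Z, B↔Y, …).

QAITQMDIEVM

J(9) → Q(16)
Z(25) → A(0)
R(17) → I(8)
G(6) → T(19)
J(9) → Q(16)
N(13) → M(12)
W(22) → D(3)
R(17) → I(8)
V(21) → E(4)
E(4) → V(21)
N(13) → M(12)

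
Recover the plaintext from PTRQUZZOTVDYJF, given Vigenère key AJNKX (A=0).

PKEGXZQBJYDPWV

Repeat the key across the ciphertext: AJNKXAJNKXAJNK
P(15)−A(0): 15 → P
T(19)−J(9): 10 → K
R(17)−N(13): 4 → E
Q(16)−K(10): 6 → G
U(20)−X(23): -3≡23 → X
Z(25)−A(0): 25 → Z
Z(25)−J(9): 16 → Q
O(14)−N(13): 1 → B
T(19)−K(10): 9 → J
V(21)−X(23): -2≡24 → Y
D(3)−A(0): 3 → D
Y(24)−J(9): 15 → P
J(9)−N(13): -4≡22 → W
F(5)−K(10): -5≡21 → V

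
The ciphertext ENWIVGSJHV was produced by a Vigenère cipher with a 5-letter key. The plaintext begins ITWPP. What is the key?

Subtract each crib letter from the matching ciphertext letter (mod 26):
E(4)−I(8)=-4≡22 → W
N(13)−T(19)=-6≡20 → U
W(22)−W(22)=0 → A
I(8)−P(15)=-7≡19 → T
V(21)−P(15)=6 → G

WUATG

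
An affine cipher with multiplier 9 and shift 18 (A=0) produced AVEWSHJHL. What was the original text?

YJKMATZTF

The inverse of 9 mod 26 is 3, since 9·3=27≡1. Apply D(y)=3·(y−18) mod 26:
A(0): 3·(0−18)=-54≡24 → Y
V(21): 3·(21−18)=9 → J
E(4): 3·(4−18)=-42≡10 → K
W(22): 3·(22−18)=12 → M
S(18): 3·(18−18)=0 → A
H(7): 3·(7−18)=-33≡19 → T
J(9): 3·(9−18)=-27≡25 → Z
H(7): 3·(7−18)=-33≡19 → T
L(11): 3·(11−18)=-21≡5 → F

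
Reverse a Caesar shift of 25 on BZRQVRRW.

CASRWSSX

B(1): 1−25=-24≡2 → C
Z(25): 25−25=0 → A
R(17): 17−25=-8≡18 → S
Q(16): 16−25=-9≡17 → R
V(21): 21−25=-4≡22 → W
R(17): 17−25=-8≡18 → S
R(17): 17−25=-8≡18 → S
W(22): 22−25=-3≡23 → X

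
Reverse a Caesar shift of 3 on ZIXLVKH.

WFUISHE

Z(25): 25−3=22 → W
I(8): 8−3=5 → F
X(23): 23−3=20 → U
L(11): 11−3=8 → I
V(21): 21−3=18 → S
K(10): 10−3=7 → H
H(7): 7−3=4 → E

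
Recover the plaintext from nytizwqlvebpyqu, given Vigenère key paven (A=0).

yyyemhqqrrmpdmh

Repeat the key across the ciphertext: pavenpavenpaven
n(13)−p(15): -2≡24 → y
y(24)−a(0): 24 → y
t(19)−v(21): -2≡24 → y
i(8)−e(4): 4 → e
z(25)−n(13): 12 → m
w(22)−p(15): 7 → h
q(16)−a(0): 16 → q
l(11)−v(21): -10≡16 → q
v(21)−e(4): 17 → r
e(4)−n(13): -9≡17 → r
b(1)−p(15): -14≡12 → m
p(15)−a(0): 15 → p
y(24)−v(21): 3 → d
q(16)−e(4): 12 → m
u(20)−n(13): 7 → h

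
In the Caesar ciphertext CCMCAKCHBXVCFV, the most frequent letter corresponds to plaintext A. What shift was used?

2

The most frequent ciphertext letter is C (appears 5 times).
C is position 2; A is position 0.
Shift = 2.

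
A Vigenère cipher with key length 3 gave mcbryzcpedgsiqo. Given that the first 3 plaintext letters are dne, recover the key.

jpx

Subtract each crib letter from the matching ciphertext letter (mod 26):
m(12)−d(3)=9 → j
c(2)−n(13)=-11≡15 → p
b(1)−e(4)=-3≡23 → x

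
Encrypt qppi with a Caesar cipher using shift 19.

jiib

q(16): 16+19=35≡9 → j
p(15): 15+19=34≡8 → i
p(15): 15+19=34≡8 → i
i(8): 8+19=27≡1 → b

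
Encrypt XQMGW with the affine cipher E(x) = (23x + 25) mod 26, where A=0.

X(23): 23·23+25=554≡8 → I
Q(16): 23·16+25=393≡3 → D
M(12): 23·12+25=301≡15 → P
G(6): 23·6+25=163≡7 → H
W(22): 23·22+25=531≡11 → L

IDPHL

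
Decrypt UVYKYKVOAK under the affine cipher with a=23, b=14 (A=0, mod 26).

YPOKOKPAWK

The inverse of 23 mod 26 is 17, since 23·17=391≡1. Apply D(y)=17·(y−14) mod 26:
U(20): 17·(20−14)=102≡24 → Y
V(21): 17·(21−14)=119≡15 → P
Y(24): 17·(24−14)=170≡14 → O
K(10): 17·(10−14)=-68≡10 → K
Y(24): 17·(24−14)=170≡14 → O
K(10): 17·(10−14)=-68≡10 → K
V(21): 17·(21−14)=119≡15 → P
O(14): 17·(14−14)=0 → A
A(0): 17·(0−14)=-238≡22 → W
K(10): 17·(10−14)=-68≡10 → K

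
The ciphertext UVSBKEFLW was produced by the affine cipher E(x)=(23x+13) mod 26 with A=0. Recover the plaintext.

The inverse of 23 mod 26 is 17, since 23·17=391≡1. Apply D(y)=17·(y−13) mod 26:
U(20): 17·(20−13)=119≡15 → P
V(21): 17·(21−13)=136≡6 → G
S(18): 17·(18−13)=85≡7 → H
B(1): 17·(1−13)=-204≡4 → E
K(10): 17·(10−13)=-51≡1 → B
E(4): 17·(4−13)=-153≡3 → D
F(5): 17·(5−13)=-136≡20 → U
L(11): 17·(11−13)=-34≡18 → S
W(22): 17·(22−13)=153≡23 → X

PGHEBDUSX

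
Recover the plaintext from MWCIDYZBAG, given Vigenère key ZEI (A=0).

Repeat the key across the ciphertext: ZEIZEIZEIZ
M(12)−Z(25): -13≡13 → N
W(22)−E(4): 18 → S
C(2)−I(8): -6≡20 → U
I(8)−Z(25): -17≡9 → J
D(3)−E(4): -1≡25 → Z
Y(24)−I(8): 16 → Q
Z(25)−Z(25): 0 → A
B(1)−E(4): -3≡23 → X
A(0)−I(8): -8≡18 → S
G(6)−Z(25): -19≡7 → H

NSUJZQAXSH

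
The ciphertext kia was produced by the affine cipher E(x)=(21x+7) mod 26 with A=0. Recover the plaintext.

The inverse of 21 mod 26 is 5, since 21·5=105≡1. Apply D(y)=5·(y−7) mod 26:
k(10): 5·(10−7)=15 → p
i(8): 5·(8−7)=5 → f
a(0): 5·(0−7)=-35≡17 → r

pfr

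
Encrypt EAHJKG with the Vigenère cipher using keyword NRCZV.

Repeat the key across the message: NRCZVN
E(4)+N(13): 17 → R
A(0)+R(17): 17 → R
H(7)+C(2): 9 → J
J(9)+Z(25): 34≡8 → I
K(10)+V(21): 31≡5 → F
G(6)+N(13): 19 → T

RRJIFT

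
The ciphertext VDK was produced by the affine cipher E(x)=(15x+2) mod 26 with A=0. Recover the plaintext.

DHE

The inverse of 15 mod 26 is 7, since 15·7=105≡1. Apply D(y)=7·(y−2) mod 26:
V(21): 7·(21−2)=133≡3 → D
D(3): 7·(3−2)=7 → H
K(10): 7·(10−2)=56≡4 → E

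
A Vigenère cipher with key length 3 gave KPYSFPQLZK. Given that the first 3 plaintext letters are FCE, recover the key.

FNU

Subtract each crib letter from the matching ciphertext letter (mod 26):
K(10)−F(5)=5 → F
P(15)−C(2)=13 → N
Y(24)−E(4)=20 → U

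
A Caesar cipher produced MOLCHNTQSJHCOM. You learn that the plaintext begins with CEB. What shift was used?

From the crib: M(12)−C(2)=10, so the shift is 10.

10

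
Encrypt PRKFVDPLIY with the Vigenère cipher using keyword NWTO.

Repeat the key across the message: NWTONWTONW
P(15)+N(13): 28≡2 → C
R(17)+W(22): 39≡13 → N
K(10)+T(19): 29≡3 → D
F(5)+O(14): 19 → T
V(21)+N(13): 34≡8 → I
D(3)+W(22): 25 → Z
P(15)+T(19): 34≡8 → I
L(11)+O(14): 25 → Z
I(8)+N(13): 21 → V
Y(24)+W(22): 46≡20 → U

CNDTIZIZVU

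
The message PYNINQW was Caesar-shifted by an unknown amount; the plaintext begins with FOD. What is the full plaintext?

From the crib: P(15)−F(5)=10, so the shift is 10.
Subtract 10 from each ciphertext letter:
P(15): 15−10=5 → F
Y(24): 24−10=14 → O
N(13): 13−10=3 → D
I(8): 8−10=-2≡24 → Y
N(13): 13−10=3 → D
Q(16): 16−10=6 → G
W(22): 22−10=12 → M

FODYDGM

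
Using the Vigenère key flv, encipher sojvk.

Repeat the key across the message: flvfl
s(18)+f(5): 23 → x
o(14)+l(11): 25 → z
j(9)+v(21): 30≡4 → e
v(21)+f(5): 26≡0 → a
k(10)+l(11): 21 → v

xzeav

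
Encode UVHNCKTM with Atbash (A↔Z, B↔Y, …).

U(20) → F(5)
V(21) → E(4)
H(7) → S(18)
N(13) → M(12)
C(2) → X(23)
K(10) → P(15)
T(19) → G(6)
M(12) → N(13)

FESMXPGN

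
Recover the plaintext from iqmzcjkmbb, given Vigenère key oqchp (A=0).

uaksnvukum

Repeat the key across the ciphertext: oqchpoqchp
i(8)−o(14): -6≡20 → u
q(16)−q(16): 0 → a
m(12)−c(2): 10 → k
z(25)−h(7): 18 → s
c(2)−p(15): -13≡13 → n
j(9)−o(14): -5≡21 → v
k(10)−q(16): -6≡20 → u
m(12)−c(2): 10 → k
b(1)−h(7): -6≡20 → u
b(1)−p(15): -14≡12 → m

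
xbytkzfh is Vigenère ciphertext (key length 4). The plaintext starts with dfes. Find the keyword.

uwub

Subtract each crib letter from the matching ciphertext letter (mod 26):
x(23)−d(3)=20 → u
b(1)−f(5)=-4≡22 → w
y(24)−e(4)=20 → u
t(19)−s(18)=1 → b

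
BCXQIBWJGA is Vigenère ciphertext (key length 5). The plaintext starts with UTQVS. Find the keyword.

HJHVQ

Subtract each crib letter from the matching ciphertext letter (mod 26):
B(1)−U(20)=-19≡7 → H
C(2)−T(19)=-17≡9 → J
X(23)−Q(16)=7 → H
Q(16)−V(21)=-5≡21 → V
I(8)−S(18)=-10≡16 → Q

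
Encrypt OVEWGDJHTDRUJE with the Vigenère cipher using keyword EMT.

Repeat the key across the message: EMTEMTEMTEMTEM
O(14)+E(4): 18 → S
V(21)+M(12): 33≡7 → H
E(4)+T(19): 23 → X
W(22)+E(4): 26≡0 → A
G(6)+M(12): 18 → S
D(3)+T(19): 22 → W
J(9)+E(4): 13 → N
H(7)+M(12): 19 → T
T(19)+T(19): 38≡12 → M
D(3)+E(4): 7 → H
R(17)+M(12): 29≡3 → D
U(20)+T(19): 39≡13 → N
J(9)+E(4): 13 → N
E(4)+M(12): 16 → Q

SHXASWNTMHDNNQ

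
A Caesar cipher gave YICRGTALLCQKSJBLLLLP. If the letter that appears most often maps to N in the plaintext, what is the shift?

24

The most frequent ciphertext letter is L (appears 6 times).
L is position 11; N is position 13.
Shift = -2≡24.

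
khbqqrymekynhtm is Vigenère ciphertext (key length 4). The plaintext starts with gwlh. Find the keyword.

Subtract each crib letter from the matching ciphertext letter (mod 26):
k(10)−g(6)=4 → e
h(7)−w(22)=-15≡11 → l
b(1)−l(11)=-10≡16 → q
q(16)−h(7)=9 → j

elqj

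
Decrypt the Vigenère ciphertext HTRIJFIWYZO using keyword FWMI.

Repeat the key across the ciphertext: FWMIFWMIFWM
H(7)−F(5): 2 → C
T(19)−W(22): -3≡23 → X
R(17)−M(12): 5 → F
I(8)−I(8): 0 → A
J(9)−F(5): 4 → E
F(5)−W(22): -17≡9 → J
I(8)−M(12): -4≡22 → W
W(22)−I(8): 14 → O
Y(24)−F(5): 19 → T
Z(25)−W(22): 3 → D
O(14)−M(12): 2 → C

CXFAEJWOTDC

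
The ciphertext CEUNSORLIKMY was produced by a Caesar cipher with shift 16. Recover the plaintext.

MOEXCYBVSUWI

C(2): 2−16=-14≡12 → M
E(4): 4−16=-12≡14 → O
U(20): 20−16=4 → E
N(13): 13−16=-3≡23 → X
S(18): 18−16=2 → C
O(14): 14−16=-2≡24 → Y
R(17): 17−16=1 → B
L(11): 11−16=-5≡21 → V
I(8): 8−16=-8≡18 → S
K(10): 10−16=-6≡20 → U
M(12): 12−16=-4≡22 → W
Y(24): 24−16=8 → I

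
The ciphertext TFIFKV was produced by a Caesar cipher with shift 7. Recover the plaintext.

T(19): 19−7=12 → M
F(5): 5−7=-2≡24 → Y
I(8): 8−7=1 → B
F(5): 5−7=-2≡24 → Y
K(10): 10−7=3 → D
V(21): 21−7=14 → O

MYBYDO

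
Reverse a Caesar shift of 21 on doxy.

itcd

d(3): 3−21=-18≡8 → i
o(14): 14−21=-7≡19 → t
x(23): 23−21=2 → c
y(24): 24−21=3 → d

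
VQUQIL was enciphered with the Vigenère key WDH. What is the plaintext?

ZNNUFE

Repeat the key across the ciphertext: WDHWDH
V(21)−W(22): -1≡25 → Z
Q(16)−D(3): 13 → N
U(20)−H(7): 13 → N
Q(16)−W(22): -6≡20 → U
I(8)−D(3): 5 → F
L(11)−H(7): 4 → E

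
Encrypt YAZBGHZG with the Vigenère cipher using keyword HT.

Repeat the key across the message: HTHTHTHT
Y(24)+H(7): 31≡5 → F
A(0)+T(19): 19 → T
Z(25)+H(7): 32≡6 → G
B(1)+T(19): 20 → U
G(6)+H(7): 13 → N
H(7)+T(19): 26≡0 → A
Z(25)+H(7): 32≡6 → G
G(6)+T(19): 25 → Z

FTGUNAGZ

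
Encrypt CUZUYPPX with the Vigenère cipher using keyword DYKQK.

Repeat the key across the message: DYKQKDYK
C(2)+D(3): 5 → F
U(20)+Y(24): 44≡18 → S
Z(25)+K(10): 35≡9 → J
U(20)+Q(16): 36≡10 → K
Y(24)+K(10): 34≡8 → I
P(15)+D(3): 18 → S
P(15)+Y(24): 39≡13 → N
X(23)+K(10): 33≡7 → H

FSJKISNH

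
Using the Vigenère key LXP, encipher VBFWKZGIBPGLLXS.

GYUHHORFQADAWUH

Repeat the key across the message: LXPLXPLXPLXPLXP
V(21)+L(11): 32≡6 → G
B(1)+X(23): 24 → Y
F(5)+P(15): 20 → U
W(22)+L(11): 33≡7 → H
K(10)+X(23): 33≡7 → H
Z(25)+P(15): 40≡14 → O
G(6)+L(11): 17 → R
I(8)+X(23): 31≡5 → F
B(1)+P(15): 16 → Q
P(15)+L(11): 26≡0 → A
G(6)+X(23): 29≡3 → D
L(11)+P(15): 26≡0 → A
L(11)+L(11): 22 → W
X(23)+X(23): 46≡20 → U
S(18)+P(15): 33≡7 → H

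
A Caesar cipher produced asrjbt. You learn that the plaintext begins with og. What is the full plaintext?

From the crib: a(0)−o(14)=-14≡12, so the shift is 12.
Subtract 12 from each ciphertext letter:
a(0): 0−12=-12≡14 → o
s(18): 18−12=6 → g
r(17): 17−12=5 → f
j(9): 9−12=-3≡23 → x
b(1): 1−12=-11≡15 → p
t(19): 19−12=7 → h

ogfxph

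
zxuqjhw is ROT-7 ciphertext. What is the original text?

sqnjcap

z(25): 25−7=18 → s
x(23): 23−7=16 → q
u(20): 20−7=13 → n
q(16): 16−7=9 → j
j(9): 9−7=2 → c
h(7): 7−7=0 → a
w(22): 22−7=15 → p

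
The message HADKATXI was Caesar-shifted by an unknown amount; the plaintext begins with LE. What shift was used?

22

From the crib: H(7)−L(11)=-4≡22, so the shift is 22.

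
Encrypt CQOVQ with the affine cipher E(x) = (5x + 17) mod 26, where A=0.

C(2): 5·2+17=27≡1 → B
Q(16): 5·16+17=97≡19 → T
O(14): 5·14+17=87≡9 → J
V(21): 5·21+17=122≡18 → S
Q(16): 5·16+17=97≡19 → T

BTJST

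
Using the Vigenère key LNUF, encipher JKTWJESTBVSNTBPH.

Repeat the key across the message: LNUFLNUFLNUFLNUF
J(9)+L(11): 20 → U
K(10)+N(13): 23 → X
T(19)+U(20): 39≡13 → N
W(22)+F(5): 27≡1 → B
J(9)+L(11): 20 → U
E(4)+N(13): 17 → R
S(18)+U(20): 38≡12 → M
T(19)+F(5): 24 → Y
B(1)+L(11): 12 → M
V(21)+N(13): 34≡8 → I
S(18)+U(20): 38≡12 → M
N(13)+F(5): 18 → S
T(19)+L(11): 30≡4 → E
B(1)+N(13): 14 → O
P(15)+U(20): 35≡9 → J
H(7)+F(5): 12 → M

UXNBURMYMIMSEOJM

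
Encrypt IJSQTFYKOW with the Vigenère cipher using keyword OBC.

WKUEUHMLQK

Repeat the key across the message: OBCOBCOBCO
I(8)+O(14): 22 → W
J(9)+B(1): 10 → K
S(18)+C(2): 20 → U
Q(16)+O(14): 30≡4 → E
T(19)+B(1): 20 → U
F(5)+C(2): 7 → H
Y(24)+O(14): 38≡12 → M
K(10)+B(1): 11 → L
O(14)+C(2): 16 → Q
W(22)+O(14): 36≡10 → K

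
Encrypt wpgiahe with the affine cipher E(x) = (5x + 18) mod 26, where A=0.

ypwgsbm

w(22): 5·22+18=128≡24 → y
p(15): 5·15+18=93≡15 → p
g(6): 5·6+18=48≡22 → w
i(8): 5·8+18=58≡6 → g
a(0): 5·0+18=18 → s
h(7): 5·7+18=53≡1 → b
e(4): 5·4+18=38≡12 → m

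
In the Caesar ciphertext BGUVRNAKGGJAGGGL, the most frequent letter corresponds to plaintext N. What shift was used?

19

The most frequent ciphertext letter is G (appears 6 times).
G is position 6; N is position 13.
Shift = -7≡19.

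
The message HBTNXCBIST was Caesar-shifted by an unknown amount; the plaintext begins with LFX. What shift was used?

22

From the crib: H(7)−L(11)=-4≡22, so the shift is 22.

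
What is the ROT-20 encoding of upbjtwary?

u(20): 20+20=40≡14 → o
p(15): 15+20=35≡9 → j
b(1): 1+20=21 → v
j(9): 9+20=29≡3 → d
t(19): 19+20=39≡13 → n
w(22): 22+20=42≡16 → q
a(0): 0+20=20 → u
r(17): 17+20=37≡11 → l
y(24): 24+20=44≡18 → s

ojvdnquls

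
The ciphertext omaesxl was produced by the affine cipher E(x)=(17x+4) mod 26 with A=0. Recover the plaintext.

The inverse of 17 mod 26 is 23, since 17·23=391≡1. Apply D(y)=23·(y−4) mod 26:
o(14): 23·(14−4)=230≡22 → w
m(12): 23·(12−4)=184≡2 → c
a(0): 23·(0−4)=-92≡12 → m
e(4): 23·(4−4)=0 → a
s(18): 23·(18−4)=322≡10 → k
x(23): 23·(23−4)=437≡21 → v
l(11): 23·(11−4)=161≡5 → f

wcmakvf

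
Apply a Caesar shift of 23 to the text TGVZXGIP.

T(19): 19+23=42≡16 → Q
G(6): 6+23=29≡3 → D
V(21): 21+23=44≡18 → S
Z(25): 25+23=48≡22 → W
X(23): 23+23=46≡20 → U
G(6): 6+23=29≡3 → D
I(8): 8+23=31≡5 → F
P(15): 15+23=38≡12 → M

QDSWUDFM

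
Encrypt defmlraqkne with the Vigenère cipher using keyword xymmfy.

Repeat the key across the message: xymmfyxymmf
d(3)+x(23): 26≡0 → a
e(4)+y(24): 28≡2 → c
f(5)+m(12): 17 → r
m(12)+m(12): 24 → y
l(11)+f(5): 16 → q
r(17)+y(24): 41≡15 → p
a(0)+x(23): 23 → x
q(16)+y(24): 40≡14 → o
k(10)+m(12): 22 → w
n(13)+m(12): 25 → z
e(4)+f(5): 9 → j

acryqpxowzj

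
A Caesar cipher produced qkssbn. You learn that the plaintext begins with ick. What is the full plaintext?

ickktf

From the crib: q(16)−i(8)=8, so the shift is 8.
Subtract 8 from each ciphertext letter:
q(16): 16−8=8 → i
k(10): 10−8=2 → c
s(18): 18−8=10 → k
s(18): 18−8=10 → k
b(1): 1−8=-7≡19 → t
n(13): 13−8=5 → f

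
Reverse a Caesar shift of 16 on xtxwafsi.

hdhgkpcs

x(23): 23−16=7 → h
t(19): 19−16=3 → d
x(23): 23−16=7 → h
w(22): 22−16=6 → g
a(0): 0−16=-16≡10 → k
f(5): 5−16=-11≡15 → p
s(18): 18−16=2 → c
i(8): 8−16=-8≡18 → s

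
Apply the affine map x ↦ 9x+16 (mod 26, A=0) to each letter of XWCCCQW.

X(23): 9·23+16=223≡15 → P
W(22): 9·22+16=214≡6 → G
C(2): 9·2+16=34≡8 → I
C(2): 9·2+16=34≡8 → I
C(2): 9·2+16=34≡8 → I
Q(16): 9·16+16=160≡4 → E
W(22): 9·22+16=214≡6 → G

PGIIIEG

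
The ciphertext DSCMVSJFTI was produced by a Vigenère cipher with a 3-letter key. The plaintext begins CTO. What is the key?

BZO

Subtract each crib letter from the matching ciphertext letter (mod 26):
D(3)−C(2)=1 → B
S(18)−T(19)=-1≡25 → Z
C(2)−O(14)=-12≡14 → O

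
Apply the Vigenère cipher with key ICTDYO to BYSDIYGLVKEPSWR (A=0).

JALGGMONONCDAYK

Repeat the key across the message: ICTDYOICTDYOICT
B(1)+I(8): 9 → J
Y(24)+C(2): 26≡0 → A
S(18)+T(19): 37≡11 → L
D(3)+D(3): 6 → G
I(8)+Y(24): 32≡6 → G
Y(24)+O(14): 38≡12 → M
G(6)+I(8): 14 → O
L(11)+C(2): 13 → N
V(21)+T(19): 40≡14 → O
K(10)+D(3): 13 → N
E(4)+Y(24): 28≡2 → C
P(15)+O(14): 29≡3 → D
S(18)+I(8): 26≡0 → A
W(22)+C(2): 24 → Y
R(17)+T(19): 36≡10 → K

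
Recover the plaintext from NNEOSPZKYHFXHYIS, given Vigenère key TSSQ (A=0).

Repeat the key across the ciphertext: TSSQTSSQTSSQTSSQ
N(13)−T(19): -6≡20 → U
N(13)−S(18): -5≡21 → V
E(4)−S(18): -14≡12 → M
O(14)−Q(16): -2≡24 → Y
S(18)−T(19): -1≡25 → Z
P(15)−S(18): -3≡23 → X
Z(25)−S(18): 7 → H
K(10)−Q(16): -6≡20 → U
Y(24)−T(19): 5 → F
H(7)−S(18): -11≡15 → P
F(5)−S(18): -13≡13 → N
X(23)−Q(16): 7 → H
H(7)−T(19): -12≡14 → O
Y(24)−S(18): 6 → G
I(8)−S(18): -10≡16 → Q
S(18)−Q(16): 2 → C

UVMYZXHUFPNHOGQC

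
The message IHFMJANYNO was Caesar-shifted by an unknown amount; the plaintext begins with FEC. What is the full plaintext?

From the crib: I(8)−F(5)=3, so the shift is 3.
Subtract 3 from each ciphertext letter:
I(8): 8−3=5 → F
H(7): 7−3=4 → E
F(5): 5−3=2 → C
M(12): 12−3=9 → J
J(9): 9−3=6 → G
A(0): 0−3=-3≡23 → X
N(13): 13−3=10 → K
Y(24): 24−3=21 → V
N(13): 13−3=10 → K
O(14): 14−3=11 → L

FECJGXKVKL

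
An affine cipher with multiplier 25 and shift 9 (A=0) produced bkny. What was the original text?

izwl

The inverse of 25 mod 26 is 25, since 25·25=625≡1. Apply D(y)=25·(y−9) mod 26:
b(1): 25·(1−9)=-200≡8 → i
k(10): 25·(10−9)=25 → z
n(13): 25·(13−9)=100≡22 → w
y(24): 25·(24−9)=375≡11 → l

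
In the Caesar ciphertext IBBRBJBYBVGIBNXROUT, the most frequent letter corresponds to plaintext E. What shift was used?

The most frequent ciphertext letter is B (appears 6 times).
B is position 1; E is position 4.
Shift = -3≡23.

23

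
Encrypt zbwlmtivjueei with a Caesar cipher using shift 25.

yavklshuitddh

z(25): 25+25=50≡24 → y
b(1): 1+25=26≡0 → a
w(22): 22+25=47≡21 → v
l(11): 11+25=36≡10 → k
m(12): 12+25=37≡11 → l
t(19): 19+25=44≡18 → s
i(8): 8+25=33≡7 → h
v(21): 21+25=46≡20 → u
j(9): 9+25=34≡8 → i
u(20): 20+25=45≡19 → t
e(4): 4+25=29≡3 → d
e(4): 4+25=29≡3 → d
i(8): 8+25=33≡7 → h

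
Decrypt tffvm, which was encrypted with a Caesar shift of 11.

t(19): 19−11=8 → i
f(5): 5−11=-6≡20 → u
f(5): 5−11=-6≡20 → u
v(21): 21−11=10 → k
m(12): 12−11=1 → b

iuukb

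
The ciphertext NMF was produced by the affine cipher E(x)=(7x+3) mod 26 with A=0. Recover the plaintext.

UFE

The inverse of 7 mod 26 is 15, since 7·15=105≡1. Apply D(y)=15·(y−3) mod 26:
N(13): 15·(13−3)=150≡20 → U
M(12): 15·(12−3)=135≡5 → F
F(5): 15·(5−3)=30≡4 → E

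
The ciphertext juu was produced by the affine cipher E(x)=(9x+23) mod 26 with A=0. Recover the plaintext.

krr

The inverse of 9 mod 26 is 3, since 9·3=27≡1. Apply D(y)=3·(y−23) mod 26:
j(9): 3·(9−23)=-42≡10 → k
u(20): 3·(20−23)=-9≡17 → r
u(20): 3·(20−23)=-9≡17 → r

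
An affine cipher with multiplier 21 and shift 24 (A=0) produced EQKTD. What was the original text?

EMIBZ

The inverse of 21 mod 26 is 5, since 21·5=105≡1. Apply D(y)=5·(y−24) mod 26:
E(4): 5·(4−24)=-100≡4 → E
Q(16): 5·(16−24)=-40≡12 → M
K(10): 5·(10−24)=-70≡8 → I
T(19): 5·(19−24)=-25≡1 → B
D(3): 5·(3−24)=-105≡25 → Z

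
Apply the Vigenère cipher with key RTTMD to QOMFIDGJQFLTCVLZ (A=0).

HHFRLUZCCICMVHOQ

Repeat the key across the message: RTTMDRTTMDRTTMDR
Q(16)+R(17): 33≡7 → H
O(14)+T(19): 33≡7 → H
M(12)+T(19): 31≡5 → F
F(5)+M(12): 17 → R
I(8)+D(3): 11 → L
D(3)+R(17): 20 → U
G(6)+T(19): 25 → Z
J(9)+T(19): 28≡2 → C
Q(16)+M(12): 28≡2 → C
F(5)+D(3): 8 → I
L(11)+R(17): 28≡2 → C
T(19)+T(19): 38≡12 → M
C(2)+T(19): 21 → V
V(21)+M(12): 33≡7 → H
L(11)+D(3): 14 → O
Z(25)+R(17): 42≡16 → Q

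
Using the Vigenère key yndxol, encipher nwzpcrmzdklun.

ljcmqckmghzfl

Repeat the key across the message: yndxolyndxoly
n(13)+y(24): 37≡11 → l
w(22)+n(13): 35≡9 → j
z(25)+d(3): 28≡2 → c
p(15)+x(23): 38≡12 → m
c(2)+o(14): 16 → q
r(17)+l(11): 28≡2 → c
m(12)+y(24): 36≡10 → k
z(25)+n(13): 38≡12 → m
d(3)+d(3): 6 → g
k(10)+x(23): 33≡7 → h
l(11)+o(14): 25 → z
u(20)+l(11): 31≡5 → f
n(13)+y(24): 37≡11 → l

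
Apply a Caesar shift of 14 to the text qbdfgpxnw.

q(16): 16+14=30≡4 → e
b(1): 1+14=15 → p
d(3): 3+14=17 → r
f(5): 5+14=19 → t
g(6): 6+14=20 → u
p(15): 15+14=29≡3 → d
x(23): 23+14=37≡11 → l
n(13): 13+14=27≡1 → b
w(22): 22+14=36≡10 → k

eprtudlbk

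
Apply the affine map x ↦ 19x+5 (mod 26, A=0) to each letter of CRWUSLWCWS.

C(2): 19·2+5=43≡17 → R
R(17): 19·17+5=328≡16 → Q
W(22): 19·22+5=423≡7 → H
U(20): 19·20+5=385≡21 → V
S(18): 19·18+5=347≡9 → J
L(11): 19·11+5=214≡6 → G
W(22): 19·22+5=423≡7 → H
C(2): 19·2+5=43≡17 → R
W(22): 19·22+5=423≡7 → H
S(18): 19·18+5=347≡9 → J

RQHVJGHRHJ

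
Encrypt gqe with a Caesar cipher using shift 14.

ues

g(6): 6+14=20 → u
q(16): 16+14=30≡4 → e
e(4): 4+14=18 → s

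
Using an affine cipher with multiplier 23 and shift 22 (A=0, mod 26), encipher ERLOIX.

E(4): 23·4+22=114≡10 → K
R(17): 23·17+22=413≡23 → X
L(11): 23·11+22=275≡15 → P
O(14): 23·14+22=344≡6 → G
I(8): 23·8+22=206≡24 → Y
X(23): 23·23+22=551≡5 → F

KXPGYF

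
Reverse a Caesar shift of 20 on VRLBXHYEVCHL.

BXRHDNEKBINR

V(21): 21−20=1 → B
R(17): 17−20=-3≡23 → X
L(11): 11−20=-9≡17 → R
B(1): 1−20=-19≡7 → H
X(23): 23−20=3 → D
H(7): 7−20=-13≡13 → N
Y(24): 24−20=4 → E
E(4): 4−20=-16≡10 → K
V(21): 21−20=1 → B
C(2): 2−20=-18≡8 → I
H(7): 7−20=-13≡13 → N
L(11): 11−20=-9≡17 → R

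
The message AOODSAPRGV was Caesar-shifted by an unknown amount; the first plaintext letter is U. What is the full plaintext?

From the crib: A(0)−U(20)=-20≡6, so the shift is 6.
Subtract 6 from each ciphertext letter:
A(0): 0−6=-6≡20 → U
O(14): 14−6=8 → I
O(14): 14−6=8 → I
D(3): 3−6=-3≡23 → X
S(18): 18−6=12 → M
A(0): 0−6=-6≡20 → U
P(15): 15−6=9 → J
R(17): 17−6=11 → L
G(6): 6−6=0 → A
V(21): 21−6=15 → P

UIIXMUJLAP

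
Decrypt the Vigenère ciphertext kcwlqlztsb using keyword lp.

Repeat the key across the ciphertext: lplplplplp
k(10)−l(11): -1≡25 → z
c(2)−p(15): -13≡13 → n
w(22)−l(11): 11 → l
l(11)−p(15): -4≡22 → w
q(16)−l(11): 5 → f
l(11)−p(15): -4≡22 → w
z(25)−l(11): 14 → o
t(19)−p(15): 4 → e
s(18)−l(11): 7 → h
b(1)−p(15): -14≡12 → m

znlwfwoehm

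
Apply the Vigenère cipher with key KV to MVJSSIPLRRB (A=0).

WQTNCDZGBML

Repeat the key across the message: KVKVKVKVKVK
M(12)+K(10): 22 → W
V(21)+V(21): 42≡16 → Q
J(9)+K(10): 19 → T
S(18)+V(21): 39≡13 → N
S(18)+K(10): 28≡2 → C
I(8)+V(21): 29≡3 → D
P(15)+K(10): 25 → Z
L(11)+V(21): 32≡6 → G
R(17)+K(10): 27≡1 → B
R(17)+V(21): 38≡12 → M
B(1)+K(10): 11 → L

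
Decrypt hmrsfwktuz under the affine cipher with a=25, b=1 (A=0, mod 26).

The inverse of 25 mod 26 is 25, since 25·25=625≡1. Apply D(y)=25·(y−1) mod 26:
h(7): 25·(7−1)=150≡20 → u
m(12): 25·(12−1)=275≡15 → p
r(17): 25·(17−1)=400≡10 → k
s(18): 25·(18−1)=425≡9 → j
f(5): 25·(5−1)=100≡22 → w
w(22): 25·(22−1)=525≡5 → f
k(10): 25·(10−1)=225≡17 → r
t(19): 25·(19−1)=450≡8 → i
u(20): 25·(20−1)=475≡7 → h
z(25): 25·(25−1)=600≡2 → c

upkjwfrihc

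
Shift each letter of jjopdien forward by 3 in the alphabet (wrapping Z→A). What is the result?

mmrsglhq

j(9): 9+3=12 → m
j(9): 9+3=12 → m
o(14): 14+3=17 → r
p(15): 15+3=18 → s
d(3): 3+3=6 → g
i(8): 8+3=11 → l
e(4): 4+3=7 → h
n(13): 13+3=16 → q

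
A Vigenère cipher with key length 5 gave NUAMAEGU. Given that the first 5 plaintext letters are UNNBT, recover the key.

THNLH

Subtract each crib letter from the matching ciphertext letter (mod 26):
N(13)−U(20)=-7≡19 → T
U(20)−N(13)=7 → H
A(0)−N(13)=-13≡13 → N
M(12)−B(1)=11 → L
A(0)−T(19)=-19≡7 → H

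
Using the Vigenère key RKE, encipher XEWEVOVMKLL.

OOAVFSMWOCV

Repeat the key across the message: RKERKERKERK
X(23)+R(17): 40≡14 → O
E(4)+K(10): 14 → O
W(22)+E(4): 26≡0 → A
E(4)+R(17): 21 → V
V(21)+K(10): 31≡5 → F
O(14)+E(4): 18 → S
V(21)+R(17): 38≡12 → M
M(12)+K(10): 22 → W
K(10)+E(4): 14 → O
L(11)+R(17): 28≡2 → C
L(11)+K(10): 21 → V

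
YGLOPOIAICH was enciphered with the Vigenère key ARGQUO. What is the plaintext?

Repeat the key across the ciphertext: ARGQUOARGQU
Y(24)−A(0): 24 → Y
G(6)−R(17): -11≡15 → P
L(11)−G(6): 5 → F
O(14)−Q(16): -2≡24 → Y
P(15)−U(20): -5≡21 → V
O(14)−O(14): 0 → A
I(8)−A(0): 8 → I
A(0)−R(17): -17≡9 → J
I(8)−G(6): 2 → C
C(2)−Q(16): -14≡12 → M
H(7)−U(20): -13≡13 → N

YPFYVAIJCMN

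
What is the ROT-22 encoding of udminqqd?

qziejmmz

u(20): 20+22=42≡16 → q
d(3): 3+22=25 → z
m(12): 12+22=34≡8 → i
i(8): 8+22=30≡4 → e
n(13): 13+22=35≡9 → j
q(16): 16+22=38≡12 → m
q(16): 16+22=38≡12 → m
d(3): 3+22=25 → z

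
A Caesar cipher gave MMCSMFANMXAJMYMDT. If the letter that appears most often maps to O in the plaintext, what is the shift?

The most frequent ciphertext letter is M (appears 6 times).
M is position 12; O is position 14.
Shift = -2≡24.

24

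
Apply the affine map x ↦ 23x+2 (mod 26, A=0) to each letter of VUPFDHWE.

RUJNTHOQ

V(21): 23·21+2=485≡17 → R
U(20): 23·20+2=462≡20 → U
P(15): 23·15+2=347≡9 → J
F(5): 23·5+2=117≡13 → N
D(3): 23·3+2=71≡19 → T
H(7): 23·7+2=163≡7 → H
W(22): 23·22+2=508≡14 → O
E(4): 23·4+2=94≡16 → Q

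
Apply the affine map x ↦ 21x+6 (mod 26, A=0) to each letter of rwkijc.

zaisnw

r(17): 21·17+6=363≡25 → z
w(22): 21·22+6=468≡0 → a
k(10): 21·10+6=216≡8 → i
i(8): 21·8+6=174≡18 → s
j(9): 21·9+6=195≡13 → n
c(2): 21·2+6=48≡22 → w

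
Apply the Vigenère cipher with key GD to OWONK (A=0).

UZUQQ

Repeat the key across the message: GDGDG
O(14)+G(6): 20 → U
W(22)+D(3): 25 → Z
O(14)+G(6): 20 → U
N(13)+D(3): 16 → Q
K(10)+G(6): 16 → Q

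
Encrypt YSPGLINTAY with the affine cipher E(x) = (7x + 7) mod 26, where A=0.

TDIXGLUKHT

Y(24): 7·24+7=175≡19 → T
S(18): 7·18+7=133≡3 → D
P(15): 7·15+7=112≡8 → I
G(6): 7·6+7=49≡23 → X
L(11): 7·11+7=84≡6 → G
I(8): 7·8+7=63≡11 → L
N(13): 7·13+7=98≡20 → U
T(19): 7·19+7=140≡10 → K
A(0): 7·0+7=7 → H
Y(24): 7·24+7=175≡19 → T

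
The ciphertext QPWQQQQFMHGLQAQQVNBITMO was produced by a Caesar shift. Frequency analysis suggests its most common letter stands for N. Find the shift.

3

The most frequent ciphertext letter is Q (appears 8 times).
Q is position 16; N is position 13.
Shift = 3.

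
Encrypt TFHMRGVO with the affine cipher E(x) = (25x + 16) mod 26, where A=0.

XLJEZKVC

T(19): 25·19+16=491≡23 → X
F(5): 25·5+16=141≡11 → L
H(7): 25·7+16=191≡9 → J
M(12): 25·12+16=316≡4 → E
R(17): 25·17+16=441≡25 → Z
G(6): 25·6+16=166≡10 → K
V(21): 25·21+16=541≡21 → V
O(14): 25·14+16=366≡2 → C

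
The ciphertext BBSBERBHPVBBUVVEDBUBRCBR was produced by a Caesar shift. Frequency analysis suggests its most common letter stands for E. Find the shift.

The most frequent ciphertext letter is B (appears 9 times).
B is position 1; E is position 4.
Shift = -3≡23.

23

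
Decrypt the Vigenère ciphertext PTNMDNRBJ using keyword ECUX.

Repeat the key across the ciphertext: ECUXECUXE
P(15)−E(4): 11 → L
T(19)−C(2): 17 → R
N(13)−U(20): -7≡19 → T
M(12)−X(23): -11≡15 → P
D(3)−E(4): -1≡25 → Z
N(13)−C(2): 11 → L
R(17)−U(20): -3≡23 → X
B(1)−X(23): -22≡4 → E
J(9)−E(4): 5 → F

LRTPZLXEF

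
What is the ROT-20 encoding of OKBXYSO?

IEVRSMI

O(14): 14+20=34≡8 → I
K(10): 10+20=30≡4 → E
B(1): 1+20=21 → V
X(23): 23+20=43≡17 → R
Y(24): 24+20=44≡18 → S
S(18): 18+20=38≡12 → M
O(14): 14+20=34≡8 → I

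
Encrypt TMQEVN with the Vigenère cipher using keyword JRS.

Repeat the key across the message: JRSJRS
T(19)+J(9): 28≡2 → C
M(12)+R(17): 29≡3 → D
Q(16)+S(18): 34≡8 → I
E(4)+J(9): 13 → N
V(21)+R(17): 38≡12 → M
N(13)+S(18): 31≡5 → F

CDINMF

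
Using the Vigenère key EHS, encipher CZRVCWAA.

Repeat the key across the message: EHSEHSEH
C(2)+E(4): 6 → G
Z(25)+H(7): 32≡6 → G
R(17)+S(18): 35≡9 → J
V(21)+E(4): 25 → Z
C(2)+H(7): 9 → J
W(22)+S(18): 40≡14 → O
A(0)+E(4): 4 → E
A(0)+H(7): 7 → H

GGJZJOEH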